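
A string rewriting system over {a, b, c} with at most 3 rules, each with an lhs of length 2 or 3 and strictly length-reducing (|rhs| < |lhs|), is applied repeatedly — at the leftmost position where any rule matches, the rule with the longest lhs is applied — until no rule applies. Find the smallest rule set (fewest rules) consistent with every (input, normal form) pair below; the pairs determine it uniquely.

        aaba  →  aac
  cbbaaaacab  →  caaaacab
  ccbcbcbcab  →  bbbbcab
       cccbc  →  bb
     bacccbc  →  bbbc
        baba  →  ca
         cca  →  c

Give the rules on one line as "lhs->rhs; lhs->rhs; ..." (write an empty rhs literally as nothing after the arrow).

ba->c; cb->c; cc->b

  | aaba => aac
  | cbbaaaacab => cbaaaacab => caaaacab
  | ccbcbcbcab => bbcbcbcab => bbccbcab => bbbbcab
  | cccbc => bcbc => bcc => bb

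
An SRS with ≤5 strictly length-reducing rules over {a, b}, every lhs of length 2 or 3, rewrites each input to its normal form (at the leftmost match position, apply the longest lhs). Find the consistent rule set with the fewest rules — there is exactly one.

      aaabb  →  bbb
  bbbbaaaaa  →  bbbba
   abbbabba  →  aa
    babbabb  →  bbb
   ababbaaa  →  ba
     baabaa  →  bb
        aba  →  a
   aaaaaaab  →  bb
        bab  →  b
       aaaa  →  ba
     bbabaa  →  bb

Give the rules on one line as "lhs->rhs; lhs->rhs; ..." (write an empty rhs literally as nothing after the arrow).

aaa->b; ab->; abb->a; baa->b

  | aaabb => bbb
  | bbbbaaaaa => bbbbaaa => bbbba
  | abbbabba => ababba => abba => aa
  | babbabb => baabb => bbb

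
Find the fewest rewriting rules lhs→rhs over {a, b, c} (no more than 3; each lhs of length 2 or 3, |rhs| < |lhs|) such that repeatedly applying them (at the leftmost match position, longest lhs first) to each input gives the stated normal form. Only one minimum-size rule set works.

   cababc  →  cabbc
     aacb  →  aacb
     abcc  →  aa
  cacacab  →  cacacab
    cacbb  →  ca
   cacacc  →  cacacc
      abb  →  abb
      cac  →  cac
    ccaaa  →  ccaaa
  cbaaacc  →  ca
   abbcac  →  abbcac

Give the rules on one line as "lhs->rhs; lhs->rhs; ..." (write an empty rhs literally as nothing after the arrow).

ba->b; bcc->a; cbb->

  | cababc => cabbc
  | aacb
  | abcc => aa
  | cacacab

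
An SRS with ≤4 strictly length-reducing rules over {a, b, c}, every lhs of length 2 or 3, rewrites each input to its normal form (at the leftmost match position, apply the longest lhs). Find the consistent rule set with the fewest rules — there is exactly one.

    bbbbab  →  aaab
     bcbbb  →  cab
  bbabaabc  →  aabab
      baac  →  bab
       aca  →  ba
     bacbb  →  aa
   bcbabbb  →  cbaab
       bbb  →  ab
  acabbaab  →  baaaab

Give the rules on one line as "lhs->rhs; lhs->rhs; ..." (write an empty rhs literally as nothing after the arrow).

  | bbbbab => abbab => aaab
  | bcbbb => cbbb => cab
  | bbabaabc => aabaabc => aabaac => aabab
  | baac => bab

ac->b; bb->a; bc->c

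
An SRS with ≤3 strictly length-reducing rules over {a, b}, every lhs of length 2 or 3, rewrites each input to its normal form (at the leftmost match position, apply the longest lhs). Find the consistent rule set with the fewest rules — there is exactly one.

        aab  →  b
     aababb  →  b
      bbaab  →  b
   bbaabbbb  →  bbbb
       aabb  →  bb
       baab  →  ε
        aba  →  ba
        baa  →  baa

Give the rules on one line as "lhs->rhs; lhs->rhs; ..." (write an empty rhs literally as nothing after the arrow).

  | aab => ab => b
  | aababb => ababb => babb => b
  | bbaab => bbab => b
  | bbaabbbb => bbabbbb => bbbb

ab->b; bab->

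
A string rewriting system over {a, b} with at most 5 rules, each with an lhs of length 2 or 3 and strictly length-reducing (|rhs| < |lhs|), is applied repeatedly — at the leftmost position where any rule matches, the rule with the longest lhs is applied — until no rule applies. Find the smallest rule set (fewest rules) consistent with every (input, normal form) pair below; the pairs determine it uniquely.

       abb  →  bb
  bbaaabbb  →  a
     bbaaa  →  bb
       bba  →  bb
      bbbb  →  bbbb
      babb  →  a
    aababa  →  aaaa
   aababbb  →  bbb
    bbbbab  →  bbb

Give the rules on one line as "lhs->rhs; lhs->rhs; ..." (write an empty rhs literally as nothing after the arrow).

ab->a; abb->bb; ba->b; bab->a

  | abb => bb
  | bbaaabbb => bbaabbb => bbabbb => babb => ab => a
  | bbaaa => bbaa => bba => bb
  | bba => bb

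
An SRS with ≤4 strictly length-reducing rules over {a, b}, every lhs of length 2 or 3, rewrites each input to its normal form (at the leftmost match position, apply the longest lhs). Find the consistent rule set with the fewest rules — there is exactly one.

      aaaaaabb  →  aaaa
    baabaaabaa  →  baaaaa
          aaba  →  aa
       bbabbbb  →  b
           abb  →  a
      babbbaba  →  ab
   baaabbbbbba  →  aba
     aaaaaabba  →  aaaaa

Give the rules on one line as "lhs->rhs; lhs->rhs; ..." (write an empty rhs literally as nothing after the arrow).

aab->a; bab->a; bb->; bba->b

  | aaaaaabb => aaaaab => aaaa
  | baabaaabaa => baaaabaa => baaaaa
  | aaba => aa
  | bbabbbb => bbbbb => bbb => b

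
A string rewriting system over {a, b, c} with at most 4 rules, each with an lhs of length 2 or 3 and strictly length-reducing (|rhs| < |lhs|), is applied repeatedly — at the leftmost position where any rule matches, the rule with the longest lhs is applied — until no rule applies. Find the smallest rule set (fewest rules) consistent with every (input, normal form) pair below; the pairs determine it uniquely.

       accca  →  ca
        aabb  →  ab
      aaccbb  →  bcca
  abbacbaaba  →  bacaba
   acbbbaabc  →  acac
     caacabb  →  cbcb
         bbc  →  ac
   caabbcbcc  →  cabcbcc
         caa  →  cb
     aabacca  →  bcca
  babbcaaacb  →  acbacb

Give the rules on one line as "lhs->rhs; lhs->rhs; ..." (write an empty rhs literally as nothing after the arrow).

  | accca => ca
  | aabb => bbb => ab
  | aaccbb => bccbb => bcca
  | abbacbaaba => aaacbaaba => bacbaaba => bacbbba => bacaba

aa->b; acc->; bb->a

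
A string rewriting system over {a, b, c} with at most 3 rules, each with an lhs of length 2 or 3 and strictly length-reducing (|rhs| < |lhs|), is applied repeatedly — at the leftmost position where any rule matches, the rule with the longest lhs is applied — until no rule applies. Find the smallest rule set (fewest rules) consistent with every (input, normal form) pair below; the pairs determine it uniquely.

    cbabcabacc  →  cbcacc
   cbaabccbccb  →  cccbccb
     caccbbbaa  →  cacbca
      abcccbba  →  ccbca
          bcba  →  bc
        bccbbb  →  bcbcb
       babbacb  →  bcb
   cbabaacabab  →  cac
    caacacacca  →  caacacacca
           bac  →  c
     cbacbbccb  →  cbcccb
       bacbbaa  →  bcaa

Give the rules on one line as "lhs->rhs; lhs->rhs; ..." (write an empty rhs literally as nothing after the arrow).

  | cbabcabacc => cbcabacc => cbcacc
  | cbaabccbccb => cabccbccb => cccbccb
  | caccbbbaa => cacbcbaa => cacbca
  | abcccbba => cccbba => ccbca

ab->; ba->; cbb->bc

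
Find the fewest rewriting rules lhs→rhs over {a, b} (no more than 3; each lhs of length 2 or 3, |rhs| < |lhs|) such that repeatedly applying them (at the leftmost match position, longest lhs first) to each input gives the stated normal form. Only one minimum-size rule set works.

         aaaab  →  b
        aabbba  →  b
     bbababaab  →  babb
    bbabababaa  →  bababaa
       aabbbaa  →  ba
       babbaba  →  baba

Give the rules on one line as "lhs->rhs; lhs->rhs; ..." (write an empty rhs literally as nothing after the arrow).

  | aaaab => aab => b
  | aabbba => bbba => b
  | bbababaab => babaab => babb
  | bbabababaa => bababaa

aab->b; bba->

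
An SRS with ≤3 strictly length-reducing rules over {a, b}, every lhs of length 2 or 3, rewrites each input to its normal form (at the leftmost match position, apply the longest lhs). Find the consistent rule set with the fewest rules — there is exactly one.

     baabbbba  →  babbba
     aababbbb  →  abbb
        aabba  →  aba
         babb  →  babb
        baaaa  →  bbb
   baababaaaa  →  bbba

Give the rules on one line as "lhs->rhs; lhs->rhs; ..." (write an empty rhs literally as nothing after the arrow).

  | baabbbba => babbba
  | aababbbb => aabbbb => abbb
  | aabba => aba
  | babb

aa->b; aab->a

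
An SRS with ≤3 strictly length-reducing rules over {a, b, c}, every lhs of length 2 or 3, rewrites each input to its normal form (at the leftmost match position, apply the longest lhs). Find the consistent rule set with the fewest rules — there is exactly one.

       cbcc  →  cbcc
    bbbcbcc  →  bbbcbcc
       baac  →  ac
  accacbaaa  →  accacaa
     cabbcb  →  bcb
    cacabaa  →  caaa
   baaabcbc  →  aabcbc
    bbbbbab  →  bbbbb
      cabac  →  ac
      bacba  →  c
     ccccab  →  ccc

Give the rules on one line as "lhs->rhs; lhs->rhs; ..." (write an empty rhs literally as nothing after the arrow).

  | cbcc
  | bbbcbcc
  | baac => ac
  | accacbaaa => accacaa

ba->; cab->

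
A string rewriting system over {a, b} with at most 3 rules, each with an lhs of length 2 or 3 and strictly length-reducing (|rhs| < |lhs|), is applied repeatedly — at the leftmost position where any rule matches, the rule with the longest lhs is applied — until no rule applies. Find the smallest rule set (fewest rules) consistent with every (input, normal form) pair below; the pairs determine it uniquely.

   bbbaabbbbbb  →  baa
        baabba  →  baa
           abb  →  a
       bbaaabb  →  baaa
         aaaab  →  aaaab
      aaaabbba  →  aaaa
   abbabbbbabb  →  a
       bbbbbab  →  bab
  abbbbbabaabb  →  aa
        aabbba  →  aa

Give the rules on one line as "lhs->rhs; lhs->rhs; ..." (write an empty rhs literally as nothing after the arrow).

aba->a; bb->; bba->ba

  | bbbaabbbbbb => baabbbbbb => baabbbb => baabb => baa
  | baabba => baaba => baa
  | abb => a
  | bbaaabb => baaabb => baaa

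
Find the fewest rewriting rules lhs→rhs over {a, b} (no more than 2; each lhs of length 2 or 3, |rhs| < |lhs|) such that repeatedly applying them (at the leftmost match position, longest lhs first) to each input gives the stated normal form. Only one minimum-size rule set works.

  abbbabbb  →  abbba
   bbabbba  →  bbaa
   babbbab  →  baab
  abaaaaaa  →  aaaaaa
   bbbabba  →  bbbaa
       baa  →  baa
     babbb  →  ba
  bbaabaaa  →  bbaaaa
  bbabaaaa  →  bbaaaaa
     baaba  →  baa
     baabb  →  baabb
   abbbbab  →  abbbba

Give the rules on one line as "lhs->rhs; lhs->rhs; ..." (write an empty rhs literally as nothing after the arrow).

aba->a; bab->ba

  | abbbabbb => abbbabb => abbbab => abbba
  | bbabbba => bbabba => bbaba => bbaa
  | babbbab => babbab => babab => baab
  | abaaaaaa => aaaaaa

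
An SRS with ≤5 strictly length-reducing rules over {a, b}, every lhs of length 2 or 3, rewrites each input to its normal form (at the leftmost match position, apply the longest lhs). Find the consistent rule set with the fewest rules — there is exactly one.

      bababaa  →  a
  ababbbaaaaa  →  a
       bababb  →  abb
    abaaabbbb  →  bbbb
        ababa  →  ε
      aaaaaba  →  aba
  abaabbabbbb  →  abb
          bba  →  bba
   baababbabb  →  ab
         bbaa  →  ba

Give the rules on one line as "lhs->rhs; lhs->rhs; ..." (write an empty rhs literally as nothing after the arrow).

aa->a; aaa->; baa->a; bab->a

  | bababaa => aabaa => abaa => aa => a
  | ababbbaaaaa => aabbaaaaa => abbaaaaa => abaaaa => aaaa => a
  | bababb => aabb => abb
  | abaaabbbb => aaabbbb => bbbb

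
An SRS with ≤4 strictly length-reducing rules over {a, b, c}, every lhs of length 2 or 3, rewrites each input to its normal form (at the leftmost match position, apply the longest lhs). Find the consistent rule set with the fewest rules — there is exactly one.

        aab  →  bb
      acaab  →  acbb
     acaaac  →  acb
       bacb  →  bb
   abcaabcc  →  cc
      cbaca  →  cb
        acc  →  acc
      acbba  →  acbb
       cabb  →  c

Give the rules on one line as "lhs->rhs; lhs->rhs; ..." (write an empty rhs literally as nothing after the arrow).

  | aab => bb
  | acaab => acbb
  | acaaac => acbac => acbc => acb
  | bacb => bcb => bb

aa->b; abb->; ba->b; bc->b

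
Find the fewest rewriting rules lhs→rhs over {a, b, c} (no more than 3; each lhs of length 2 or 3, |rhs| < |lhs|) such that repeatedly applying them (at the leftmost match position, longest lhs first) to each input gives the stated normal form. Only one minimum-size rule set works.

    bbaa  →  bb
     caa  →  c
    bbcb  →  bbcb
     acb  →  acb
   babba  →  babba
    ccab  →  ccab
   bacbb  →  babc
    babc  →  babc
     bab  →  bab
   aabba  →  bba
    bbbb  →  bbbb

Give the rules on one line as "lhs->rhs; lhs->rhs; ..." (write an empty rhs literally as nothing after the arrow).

  | bbaa => bb
  | caa => c
  | bbcb
  | acb

aa->; cbb->bc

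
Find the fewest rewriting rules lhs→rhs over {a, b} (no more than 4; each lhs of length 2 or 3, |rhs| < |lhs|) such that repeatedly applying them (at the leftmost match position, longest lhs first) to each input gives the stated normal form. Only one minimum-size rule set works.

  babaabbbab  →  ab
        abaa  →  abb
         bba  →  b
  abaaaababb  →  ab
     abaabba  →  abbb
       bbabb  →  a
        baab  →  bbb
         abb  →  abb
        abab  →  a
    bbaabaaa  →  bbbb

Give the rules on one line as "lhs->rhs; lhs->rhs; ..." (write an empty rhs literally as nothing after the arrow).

  | babaabbbab => aaabbbab => aabbbab => abbbab => abba => ab
  | abaa => abb
  | bba => b
  | abaaaababb => abbaababb => abbbbabb => abbbab => abba => ab

aa->a; ba->; baa->bb; bab->a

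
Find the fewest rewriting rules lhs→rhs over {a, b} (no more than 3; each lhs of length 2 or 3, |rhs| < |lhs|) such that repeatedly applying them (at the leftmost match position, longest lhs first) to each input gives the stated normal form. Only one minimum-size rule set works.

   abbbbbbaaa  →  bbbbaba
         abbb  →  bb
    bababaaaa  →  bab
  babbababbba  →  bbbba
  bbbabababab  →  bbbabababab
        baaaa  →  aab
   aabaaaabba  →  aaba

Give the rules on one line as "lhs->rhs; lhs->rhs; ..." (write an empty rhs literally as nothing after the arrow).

  | abbbbbbaaa => bbbbbaaa => bbbbaba
  | abbb => bb
  | bababaaaa => babaabaa => baabbaa => abbbaa => bbaa => bab
  | babbababbba => bbababbba => bbabbba => bbbba

abb->b; baa->ab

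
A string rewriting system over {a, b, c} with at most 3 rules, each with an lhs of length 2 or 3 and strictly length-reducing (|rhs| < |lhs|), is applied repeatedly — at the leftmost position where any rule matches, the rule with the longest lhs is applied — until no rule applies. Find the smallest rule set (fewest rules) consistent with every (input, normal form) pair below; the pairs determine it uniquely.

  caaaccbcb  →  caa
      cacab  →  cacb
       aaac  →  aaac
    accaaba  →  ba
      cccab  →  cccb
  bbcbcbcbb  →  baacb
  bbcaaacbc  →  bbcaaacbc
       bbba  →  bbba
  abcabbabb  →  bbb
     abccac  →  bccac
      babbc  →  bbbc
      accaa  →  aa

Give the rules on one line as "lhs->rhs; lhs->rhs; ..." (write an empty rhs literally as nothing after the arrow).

ab->b; acc->; bcb->aa

  | caaaccbcb => caabcb => cabcb => cbcb => caa
  | cacab => cacb
  | aaac
  | accaaba => aaba => aba => ba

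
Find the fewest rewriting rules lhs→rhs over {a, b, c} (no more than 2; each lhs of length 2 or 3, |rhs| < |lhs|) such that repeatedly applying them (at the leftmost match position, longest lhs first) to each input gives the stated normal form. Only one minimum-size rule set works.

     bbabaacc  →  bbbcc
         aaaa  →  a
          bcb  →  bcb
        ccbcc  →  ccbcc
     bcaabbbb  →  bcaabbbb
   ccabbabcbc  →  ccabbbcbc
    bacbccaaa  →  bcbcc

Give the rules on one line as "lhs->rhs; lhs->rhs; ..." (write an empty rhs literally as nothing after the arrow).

  | bbabaacc => bbbaacc => bbbacc => bbbcc
  | aaaa => a
  | bcb
  | ccbcc

aaa->; ba->b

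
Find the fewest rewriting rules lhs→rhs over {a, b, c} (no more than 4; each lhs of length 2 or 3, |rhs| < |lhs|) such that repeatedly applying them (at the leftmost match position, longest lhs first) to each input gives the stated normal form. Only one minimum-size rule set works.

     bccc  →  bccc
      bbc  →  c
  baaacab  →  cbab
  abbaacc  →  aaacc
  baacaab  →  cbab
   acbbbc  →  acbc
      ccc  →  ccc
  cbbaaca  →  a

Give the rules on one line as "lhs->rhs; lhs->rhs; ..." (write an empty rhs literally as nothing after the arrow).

baa->cb; bb->; ca->

  | bccc
  | bbc => c
  | baaacab => cbacab => cbab
  | abbaacc => aaacc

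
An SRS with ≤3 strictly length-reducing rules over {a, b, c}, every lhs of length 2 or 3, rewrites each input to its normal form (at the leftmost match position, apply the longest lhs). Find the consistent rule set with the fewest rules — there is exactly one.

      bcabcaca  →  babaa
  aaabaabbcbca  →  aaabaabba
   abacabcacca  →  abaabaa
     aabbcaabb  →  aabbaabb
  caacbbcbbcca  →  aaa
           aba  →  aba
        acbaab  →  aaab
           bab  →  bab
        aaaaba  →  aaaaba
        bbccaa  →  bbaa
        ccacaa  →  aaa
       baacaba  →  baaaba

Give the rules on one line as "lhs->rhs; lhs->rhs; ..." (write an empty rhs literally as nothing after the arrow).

  | bcabcaca => babcaca => babaca => babaa
  | aaabaabbcbca => aaabaabbcca => aaabaabbca => aaabaabba
  | abacabcacca => abaabcacca => abaabacca => abaabaca => abaabaa
  | aabbcaabb => aabbaabb

ca->a; cb->c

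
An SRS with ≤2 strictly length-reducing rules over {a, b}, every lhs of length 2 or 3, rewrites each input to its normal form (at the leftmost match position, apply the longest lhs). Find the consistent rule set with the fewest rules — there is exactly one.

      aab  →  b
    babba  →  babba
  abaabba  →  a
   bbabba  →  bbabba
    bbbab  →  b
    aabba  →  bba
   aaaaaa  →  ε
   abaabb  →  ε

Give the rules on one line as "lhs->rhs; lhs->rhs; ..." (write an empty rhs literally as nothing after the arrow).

aa->; bbb->a

  | aab => b
  | babba
  | abaabba => abbba => aaa => a
  | bbabba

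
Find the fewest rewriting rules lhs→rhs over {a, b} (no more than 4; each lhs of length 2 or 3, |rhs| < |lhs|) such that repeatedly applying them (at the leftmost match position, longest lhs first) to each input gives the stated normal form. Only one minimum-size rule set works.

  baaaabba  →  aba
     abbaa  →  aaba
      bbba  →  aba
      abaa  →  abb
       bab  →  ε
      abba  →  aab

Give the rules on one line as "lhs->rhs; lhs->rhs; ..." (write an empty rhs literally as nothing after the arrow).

baa->bb; bab->; bba->ab; bbb->ab

  | baaaabba => bbaabba => ababba => aba
  | abbaa => aaba
  | bbba => aba
  | abaa => abb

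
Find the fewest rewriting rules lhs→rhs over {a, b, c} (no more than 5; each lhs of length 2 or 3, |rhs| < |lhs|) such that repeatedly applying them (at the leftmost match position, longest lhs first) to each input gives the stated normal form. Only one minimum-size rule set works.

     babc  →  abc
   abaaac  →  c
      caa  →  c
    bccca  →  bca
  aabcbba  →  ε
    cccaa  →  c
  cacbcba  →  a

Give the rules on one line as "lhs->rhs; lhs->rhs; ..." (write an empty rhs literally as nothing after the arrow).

  | babc => abc
  | abaaac => aaaac => aac => c
  | caa => c
  | bccca => bca

aa->; ba->a; cb->a; cc->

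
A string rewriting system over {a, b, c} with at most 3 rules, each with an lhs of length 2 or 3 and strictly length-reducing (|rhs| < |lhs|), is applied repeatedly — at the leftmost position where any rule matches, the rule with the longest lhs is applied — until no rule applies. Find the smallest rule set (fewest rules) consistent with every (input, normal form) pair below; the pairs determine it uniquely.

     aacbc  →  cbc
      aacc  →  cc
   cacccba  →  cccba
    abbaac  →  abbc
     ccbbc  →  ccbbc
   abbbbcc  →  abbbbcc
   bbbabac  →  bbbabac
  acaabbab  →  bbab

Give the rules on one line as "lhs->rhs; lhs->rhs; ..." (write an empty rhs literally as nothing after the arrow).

aa->; ca->

  | aacbc => cbc
  | aacc => cc
  | cacccba => cccba
  | abbaac => abbc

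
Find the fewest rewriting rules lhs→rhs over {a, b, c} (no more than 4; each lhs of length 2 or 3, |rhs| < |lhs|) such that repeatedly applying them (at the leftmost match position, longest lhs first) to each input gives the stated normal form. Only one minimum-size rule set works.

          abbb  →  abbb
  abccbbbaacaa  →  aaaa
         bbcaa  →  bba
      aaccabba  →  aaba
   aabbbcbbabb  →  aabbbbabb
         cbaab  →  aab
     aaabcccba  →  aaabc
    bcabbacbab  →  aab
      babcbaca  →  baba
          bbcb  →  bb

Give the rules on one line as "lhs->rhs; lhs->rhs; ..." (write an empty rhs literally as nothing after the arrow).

  | abbb
  | abccbbbaacaa => abcbbaacaa => abbaacaa => abaacaa => aaacaa => aaaa
  | bbcaa => bba
  | aaccabba => aacbba => aaba

baa->aa; ca->; cb->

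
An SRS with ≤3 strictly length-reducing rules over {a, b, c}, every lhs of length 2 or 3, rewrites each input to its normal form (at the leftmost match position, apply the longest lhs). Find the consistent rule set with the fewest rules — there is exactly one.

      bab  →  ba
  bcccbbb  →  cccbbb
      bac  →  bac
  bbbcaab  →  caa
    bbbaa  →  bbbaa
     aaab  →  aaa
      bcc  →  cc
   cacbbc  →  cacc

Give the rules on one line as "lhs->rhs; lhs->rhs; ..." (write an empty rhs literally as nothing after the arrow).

  | bab => ba
  | bcccbbb => cccbbb
  | bac
  | bbbcaab => bbcaab => bcaab => caab => caa

ab->a; bc->c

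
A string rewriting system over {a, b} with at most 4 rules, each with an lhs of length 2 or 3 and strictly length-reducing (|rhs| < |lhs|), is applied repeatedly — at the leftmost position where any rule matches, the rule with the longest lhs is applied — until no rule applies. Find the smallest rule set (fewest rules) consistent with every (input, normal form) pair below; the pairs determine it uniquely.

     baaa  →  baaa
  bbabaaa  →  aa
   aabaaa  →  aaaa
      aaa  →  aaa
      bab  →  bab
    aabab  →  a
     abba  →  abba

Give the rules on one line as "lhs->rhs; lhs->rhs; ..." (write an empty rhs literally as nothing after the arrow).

  | baaa
  | bbabaaa => bbbaa => aa
  | aabaaa => aaaa
  | aaa

aab->a; aba->b; bbb->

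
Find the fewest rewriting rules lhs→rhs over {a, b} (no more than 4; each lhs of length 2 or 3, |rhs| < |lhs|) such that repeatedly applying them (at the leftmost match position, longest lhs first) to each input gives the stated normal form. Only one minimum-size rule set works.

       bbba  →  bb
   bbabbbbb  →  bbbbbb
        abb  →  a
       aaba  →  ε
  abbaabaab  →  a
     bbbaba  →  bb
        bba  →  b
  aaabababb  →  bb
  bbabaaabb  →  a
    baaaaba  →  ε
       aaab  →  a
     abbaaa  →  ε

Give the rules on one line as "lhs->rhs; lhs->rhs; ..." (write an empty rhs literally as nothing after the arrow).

aa->; ab->a; ba->

  | bbba => bb
  | bbabbbbb => bbbbbb
  | abb => ab => a
  | aaba => ba => ε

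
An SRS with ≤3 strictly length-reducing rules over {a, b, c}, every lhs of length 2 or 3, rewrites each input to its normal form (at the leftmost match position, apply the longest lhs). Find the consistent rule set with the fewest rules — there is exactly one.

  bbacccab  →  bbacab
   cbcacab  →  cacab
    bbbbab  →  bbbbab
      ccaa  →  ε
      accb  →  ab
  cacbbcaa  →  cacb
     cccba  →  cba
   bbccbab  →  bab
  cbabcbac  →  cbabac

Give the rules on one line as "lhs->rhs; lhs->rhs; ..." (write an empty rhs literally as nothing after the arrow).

aa->; bc->; cc->

  | bbacccab => bbacab
  | cbcacab => cacab
  | bbbbab
  | ccaa => aa => ε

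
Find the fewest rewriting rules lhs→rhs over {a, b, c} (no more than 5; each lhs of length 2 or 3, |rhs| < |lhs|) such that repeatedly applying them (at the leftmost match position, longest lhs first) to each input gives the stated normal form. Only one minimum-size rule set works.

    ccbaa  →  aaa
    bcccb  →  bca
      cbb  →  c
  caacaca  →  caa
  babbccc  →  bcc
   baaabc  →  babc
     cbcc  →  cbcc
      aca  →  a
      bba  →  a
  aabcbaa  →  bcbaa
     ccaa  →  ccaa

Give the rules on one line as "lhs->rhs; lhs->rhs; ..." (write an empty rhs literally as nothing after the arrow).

  | ccbaa => aaa
  | bcccb => bca
  | cbb => c
  | caacaca => caaca => caa

aab->b; ac->; bb->; ccb->a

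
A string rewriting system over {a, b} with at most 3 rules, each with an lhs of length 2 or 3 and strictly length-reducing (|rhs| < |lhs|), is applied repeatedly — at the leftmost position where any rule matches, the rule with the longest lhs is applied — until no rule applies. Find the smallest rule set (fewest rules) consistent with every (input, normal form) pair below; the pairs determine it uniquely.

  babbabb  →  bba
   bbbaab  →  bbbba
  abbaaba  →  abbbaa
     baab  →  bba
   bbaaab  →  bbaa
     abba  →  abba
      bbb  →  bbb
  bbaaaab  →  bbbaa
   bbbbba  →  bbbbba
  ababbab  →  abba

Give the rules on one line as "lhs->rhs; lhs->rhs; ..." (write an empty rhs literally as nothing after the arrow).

  | babbabb => bababb => baabb => bbab => bba
  | bbbaab => bbbba
  | abbaaba => abbbaa
  | baab => bba

aab->ba; bab->ba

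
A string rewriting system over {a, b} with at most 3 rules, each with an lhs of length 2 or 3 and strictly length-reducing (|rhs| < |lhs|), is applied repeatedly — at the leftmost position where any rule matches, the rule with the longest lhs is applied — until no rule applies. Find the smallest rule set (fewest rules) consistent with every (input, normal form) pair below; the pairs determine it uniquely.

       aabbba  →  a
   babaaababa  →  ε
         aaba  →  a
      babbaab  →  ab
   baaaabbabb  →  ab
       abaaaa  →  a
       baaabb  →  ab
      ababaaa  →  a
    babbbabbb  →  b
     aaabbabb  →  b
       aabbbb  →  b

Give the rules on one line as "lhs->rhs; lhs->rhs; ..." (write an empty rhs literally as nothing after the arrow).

  | aabbba => bbba => bba => ba => a
  | babaaababa => abaaababa => aaaababa => aababa => baba => aba => aa => ε
  | aaba => ba => a
  | babbaab => abbaab => abaab => aaab => ab

aa->; ba->a; bb->b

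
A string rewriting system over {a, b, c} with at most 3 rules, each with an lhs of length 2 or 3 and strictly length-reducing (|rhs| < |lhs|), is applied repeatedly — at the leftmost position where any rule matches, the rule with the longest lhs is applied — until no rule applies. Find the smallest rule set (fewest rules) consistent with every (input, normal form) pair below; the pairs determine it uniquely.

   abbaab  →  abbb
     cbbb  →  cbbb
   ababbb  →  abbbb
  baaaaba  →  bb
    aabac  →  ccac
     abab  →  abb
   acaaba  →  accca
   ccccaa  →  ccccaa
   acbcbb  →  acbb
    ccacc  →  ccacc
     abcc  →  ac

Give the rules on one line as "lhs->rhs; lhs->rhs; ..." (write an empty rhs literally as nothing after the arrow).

  | abbaab => abbab => abbb
  | cbbb
  | ababbb => abbbb
  | baaaaba => baaaba => baaba => baba => bba => bb

aab->cc; ba->b; bc->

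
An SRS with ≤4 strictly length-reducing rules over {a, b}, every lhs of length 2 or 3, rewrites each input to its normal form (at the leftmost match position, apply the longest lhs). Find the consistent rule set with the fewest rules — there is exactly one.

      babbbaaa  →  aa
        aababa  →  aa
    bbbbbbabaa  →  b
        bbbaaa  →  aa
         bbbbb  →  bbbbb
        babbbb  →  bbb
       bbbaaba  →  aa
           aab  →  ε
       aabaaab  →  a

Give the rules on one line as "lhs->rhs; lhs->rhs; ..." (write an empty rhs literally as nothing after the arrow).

aab->; abb->b; ba->a; bba->

  | babbbaaa => abbbaaa => bbaaa => aa
  | aababa => aba => aa
  | bbbbbbabaa => bbbbbaa => bbba => b
  | bbbaaa => baa => aa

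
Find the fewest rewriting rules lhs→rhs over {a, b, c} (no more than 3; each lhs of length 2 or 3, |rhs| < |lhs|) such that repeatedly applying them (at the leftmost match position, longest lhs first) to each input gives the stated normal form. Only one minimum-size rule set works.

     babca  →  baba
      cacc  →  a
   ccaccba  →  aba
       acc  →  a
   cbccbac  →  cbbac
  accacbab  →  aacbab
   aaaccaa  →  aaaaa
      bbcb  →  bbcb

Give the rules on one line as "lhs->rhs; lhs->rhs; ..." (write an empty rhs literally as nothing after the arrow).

  | babca => baba
  | cacc => acc => a
  | ccaccba => accba => aba
  | acc => a

ca->a; cc->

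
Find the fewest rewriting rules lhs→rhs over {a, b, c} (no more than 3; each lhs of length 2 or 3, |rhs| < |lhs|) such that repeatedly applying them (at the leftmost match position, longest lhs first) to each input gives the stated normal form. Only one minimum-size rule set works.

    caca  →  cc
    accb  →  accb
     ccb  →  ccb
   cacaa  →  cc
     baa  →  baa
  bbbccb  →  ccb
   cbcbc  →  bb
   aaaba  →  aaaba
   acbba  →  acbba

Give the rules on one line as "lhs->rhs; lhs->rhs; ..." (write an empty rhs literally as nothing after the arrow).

  | caca => cca => cc
  | accb
  | ccb
  | cacaa => ccaa => cca => cc

bc->c; ca->c; ccc->bb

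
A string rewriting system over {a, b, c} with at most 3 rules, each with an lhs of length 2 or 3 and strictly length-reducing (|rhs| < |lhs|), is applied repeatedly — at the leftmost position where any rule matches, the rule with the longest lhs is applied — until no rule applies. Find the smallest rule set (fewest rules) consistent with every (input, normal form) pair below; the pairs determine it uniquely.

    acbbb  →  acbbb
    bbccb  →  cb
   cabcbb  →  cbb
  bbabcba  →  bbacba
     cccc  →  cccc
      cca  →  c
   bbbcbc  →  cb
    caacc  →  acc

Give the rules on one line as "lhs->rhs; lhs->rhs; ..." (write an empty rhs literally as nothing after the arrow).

bc->b; bcb->cb; ca->

  | acbbb
  | bbccb => bbcb => bcb => cb
  | cabcbb => bcbb => cbb
  | bbabcba => bbacba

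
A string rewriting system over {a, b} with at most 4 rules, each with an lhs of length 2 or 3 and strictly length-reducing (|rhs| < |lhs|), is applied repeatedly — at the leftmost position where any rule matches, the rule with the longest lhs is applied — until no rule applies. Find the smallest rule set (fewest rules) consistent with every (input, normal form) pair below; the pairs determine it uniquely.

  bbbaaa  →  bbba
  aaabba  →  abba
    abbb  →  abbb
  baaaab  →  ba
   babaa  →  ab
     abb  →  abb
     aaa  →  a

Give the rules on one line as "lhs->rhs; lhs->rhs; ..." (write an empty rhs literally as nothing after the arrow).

  | bbbaaa => bbba
  | aaabba => abba
  | abbb
  | baaaab => baab => ba

aa->; aab->a; bab->ab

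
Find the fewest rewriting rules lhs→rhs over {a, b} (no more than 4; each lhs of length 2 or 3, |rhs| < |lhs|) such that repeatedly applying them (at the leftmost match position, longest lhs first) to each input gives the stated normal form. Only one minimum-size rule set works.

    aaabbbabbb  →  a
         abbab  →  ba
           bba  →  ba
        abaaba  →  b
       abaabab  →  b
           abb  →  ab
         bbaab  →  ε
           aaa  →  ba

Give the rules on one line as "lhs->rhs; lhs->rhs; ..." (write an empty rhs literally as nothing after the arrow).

  | aaabbbabbb => babbbabbb => aabbabbb => bbbabbb => abbb => a
  | abbab => abab => aaa => ba
  | bba => ba
  | abaaba => abbba => aa => b

aa->b; bab->aa; bb->b; bbb->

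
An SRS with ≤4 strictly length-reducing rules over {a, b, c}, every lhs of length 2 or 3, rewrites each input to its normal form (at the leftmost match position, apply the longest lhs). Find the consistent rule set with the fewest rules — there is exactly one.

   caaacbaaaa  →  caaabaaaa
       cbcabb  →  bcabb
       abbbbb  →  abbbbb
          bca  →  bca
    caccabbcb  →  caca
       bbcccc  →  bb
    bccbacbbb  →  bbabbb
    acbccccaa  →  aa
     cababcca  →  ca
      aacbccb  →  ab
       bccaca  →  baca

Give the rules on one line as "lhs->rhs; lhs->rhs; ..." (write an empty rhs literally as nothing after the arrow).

abc->c; bcb->ca; cb->b; cc->

  | caaacbaaaa => caaabaaaa
  | cbcabb => bcabb
  | abbbbb
  | bca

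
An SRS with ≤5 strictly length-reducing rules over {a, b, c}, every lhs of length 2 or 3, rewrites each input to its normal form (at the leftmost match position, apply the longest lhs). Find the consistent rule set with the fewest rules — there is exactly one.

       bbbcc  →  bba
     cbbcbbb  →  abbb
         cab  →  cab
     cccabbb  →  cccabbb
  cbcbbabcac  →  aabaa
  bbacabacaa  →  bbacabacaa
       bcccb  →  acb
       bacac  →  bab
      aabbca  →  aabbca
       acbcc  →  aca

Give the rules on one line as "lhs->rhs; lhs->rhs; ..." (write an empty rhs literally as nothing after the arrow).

aaa->ab; bcc->a; cac->aa; cbb->bc

  | bbbcc => bba
  | cbbcbbb => bccbbb => abbb
  | cab
  | cccabbb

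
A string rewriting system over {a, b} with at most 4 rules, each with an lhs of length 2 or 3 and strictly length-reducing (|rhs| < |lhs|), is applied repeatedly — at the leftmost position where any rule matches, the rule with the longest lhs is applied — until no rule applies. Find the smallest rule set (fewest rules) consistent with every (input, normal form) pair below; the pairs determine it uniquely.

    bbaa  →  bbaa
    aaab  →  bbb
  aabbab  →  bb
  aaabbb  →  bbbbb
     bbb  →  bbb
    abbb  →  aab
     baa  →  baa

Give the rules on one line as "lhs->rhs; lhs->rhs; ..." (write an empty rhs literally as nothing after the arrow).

aaa->bb; abb->aa; bab->b

  | bbaa
  | aaab => bbb
  | aabbab => aaaab => bbab => bb
  | aaabbb => bbbbb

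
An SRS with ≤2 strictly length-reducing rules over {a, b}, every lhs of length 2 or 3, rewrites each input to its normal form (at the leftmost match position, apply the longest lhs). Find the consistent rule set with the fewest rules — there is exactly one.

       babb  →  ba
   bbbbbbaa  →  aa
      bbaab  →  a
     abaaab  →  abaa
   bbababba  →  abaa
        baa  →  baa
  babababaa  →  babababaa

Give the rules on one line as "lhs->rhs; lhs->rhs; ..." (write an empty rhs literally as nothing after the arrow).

aab->a; bb->

  | babb => ba
  | bbbbbbaa => bbbbaa => bbaa => aa
  | bbaab => aab => a
  | abaaab => abaa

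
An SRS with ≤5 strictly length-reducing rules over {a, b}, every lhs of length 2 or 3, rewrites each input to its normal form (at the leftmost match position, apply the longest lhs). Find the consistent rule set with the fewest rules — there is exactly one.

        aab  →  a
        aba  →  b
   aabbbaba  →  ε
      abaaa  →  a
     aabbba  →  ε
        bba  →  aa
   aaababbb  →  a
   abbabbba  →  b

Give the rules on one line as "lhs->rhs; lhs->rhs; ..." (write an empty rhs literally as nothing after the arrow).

ab->; aba->b; ba->; bb->a

  | aab => a
  | aba => b
  | aabbbaba => abbaba => baba => ba => ε
  | abaaa => baa => a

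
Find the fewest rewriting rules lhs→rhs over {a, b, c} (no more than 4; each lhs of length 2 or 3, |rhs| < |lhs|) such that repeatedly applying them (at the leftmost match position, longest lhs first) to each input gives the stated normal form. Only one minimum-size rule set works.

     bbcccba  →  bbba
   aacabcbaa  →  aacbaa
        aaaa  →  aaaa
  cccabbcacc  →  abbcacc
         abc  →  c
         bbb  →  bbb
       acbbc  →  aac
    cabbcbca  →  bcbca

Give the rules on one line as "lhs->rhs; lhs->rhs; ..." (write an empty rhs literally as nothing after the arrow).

abc->c; cab->; cbb->a; ccc->

  | bbcccba => bbba
  | aacabcbaa => aacbaa
  | aaaa
  | cccabbcacc => abbcacc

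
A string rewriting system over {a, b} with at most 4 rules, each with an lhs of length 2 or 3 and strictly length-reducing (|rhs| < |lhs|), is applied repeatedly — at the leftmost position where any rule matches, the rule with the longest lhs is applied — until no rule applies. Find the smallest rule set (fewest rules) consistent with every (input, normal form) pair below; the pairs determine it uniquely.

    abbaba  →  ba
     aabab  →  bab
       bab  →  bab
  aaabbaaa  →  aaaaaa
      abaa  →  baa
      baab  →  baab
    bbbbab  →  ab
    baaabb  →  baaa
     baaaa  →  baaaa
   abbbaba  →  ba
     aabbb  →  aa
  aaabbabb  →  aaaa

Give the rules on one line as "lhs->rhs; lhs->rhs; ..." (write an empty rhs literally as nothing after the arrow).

  | abbaba => aaba => aba => ba
  | aabab => abab => bab
  | bab
  | aaabbaaa => aaaaaa

aba->ba; bb->; bbb->bb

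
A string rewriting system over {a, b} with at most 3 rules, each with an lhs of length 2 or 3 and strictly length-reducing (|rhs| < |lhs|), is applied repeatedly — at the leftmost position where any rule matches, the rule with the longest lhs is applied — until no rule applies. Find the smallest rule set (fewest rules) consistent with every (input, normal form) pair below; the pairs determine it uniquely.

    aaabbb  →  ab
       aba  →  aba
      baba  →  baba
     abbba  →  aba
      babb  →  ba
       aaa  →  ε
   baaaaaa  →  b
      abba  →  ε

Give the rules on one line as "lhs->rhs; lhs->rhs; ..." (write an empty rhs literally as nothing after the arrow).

  | aaabbb => bbb => ab
  | aba
  | baba
  | abbba => aaba => aba

aa->a; aaa->; bb->a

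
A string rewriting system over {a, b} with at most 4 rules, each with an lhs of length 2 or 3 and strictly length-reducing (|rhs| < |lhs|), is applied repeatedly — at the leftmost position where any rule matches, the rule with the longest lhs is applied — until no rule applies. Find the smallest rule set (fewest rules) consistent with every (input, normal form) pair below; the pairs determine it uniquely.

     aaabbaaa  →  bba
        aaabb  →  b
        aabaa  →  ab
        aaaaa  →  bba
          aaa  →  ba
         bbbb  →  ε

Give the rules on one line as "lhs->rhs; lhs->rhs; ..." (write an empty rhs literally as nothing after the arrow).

  | aaabbaaa => babbaaa => baaa => bba
  | aaabb => babb => b
  | aabaa => bbaa => bbb => ab
  | aaaaa => baaa => bba

aa->b; abb->; bbb->ab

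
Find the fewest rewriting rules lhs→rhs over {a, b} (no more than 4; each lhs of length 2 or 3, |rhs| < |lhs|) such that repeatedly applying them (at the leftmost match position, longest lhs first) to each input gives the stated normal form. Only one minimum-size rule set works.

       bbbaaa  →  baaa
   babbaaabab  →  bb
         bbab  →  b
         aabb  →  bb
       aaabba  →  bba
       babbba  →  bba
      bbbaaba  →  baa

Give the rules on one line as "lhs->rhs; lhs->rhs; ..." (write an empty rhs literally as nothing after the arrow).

  | bbbaaa => baaa
  | babbaaabab => bbbaaabab => baaabab => baaab => baab => bab => bb
  | bbab => bbb => b
  | aabb => abb => bb

ab->b; aba->a; bbb->b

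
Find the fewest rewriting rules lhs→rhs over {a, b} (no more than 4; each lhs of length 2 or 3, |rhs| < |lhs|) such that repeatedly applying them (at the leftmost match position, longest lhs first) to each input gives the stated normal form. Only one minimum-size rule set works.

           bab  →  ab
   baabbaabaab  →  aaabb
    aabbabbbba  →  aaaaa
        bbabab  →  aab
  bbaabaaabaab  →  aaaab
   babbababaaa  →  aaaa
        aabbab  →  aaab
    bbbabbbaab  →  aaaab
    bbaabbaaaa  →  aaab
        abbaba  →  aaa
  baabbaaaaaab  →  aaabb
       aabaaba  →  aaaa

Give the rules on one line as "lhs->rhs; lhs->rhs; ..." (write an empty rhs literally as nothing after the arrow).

ba->a; baa->bb; bbb->ab

  | bab => ab
  | baabbaabaab => bbbbaabaab => abbaabaab => abbbbaab => aabbaab => aabbbb => aaabb
  | aabbabbbba => aababbbba => aaabbbba => aaaabba => aaaaba => aaaaa
  | bbabab => babab => abab => aab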